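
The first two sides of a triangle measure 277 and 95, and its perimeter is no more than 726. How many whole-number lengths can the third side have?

172

Triangle inequality: 182 < x < 372. Perimeter ≤ 726 gives x ≤ 726 − 277 − 95 = 354.
So 182 < x ≤ 354; integers 183 through 354: 172 values.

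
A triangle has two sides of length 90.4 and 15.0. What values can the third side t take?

By the triangle inequality, t must be less than 90.4 + 15.0 = 105.4 and greater than |90.4 − 15.0| = 75.4.

75.4 < t < 105.4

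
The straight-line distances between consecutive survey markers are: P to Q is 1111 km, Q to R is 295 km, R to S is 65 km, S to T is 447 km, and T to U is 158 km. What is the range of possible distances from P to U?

The maximum is all hops collinear in one direction: 1111 + 295 + 65 + 447 + 158 = 2076.
The longest hop is 1111; the others sum to 965. Folding the others back against it leaves at least 1111 − 965 = 146.

146 ≤ PU ≤ 2076 km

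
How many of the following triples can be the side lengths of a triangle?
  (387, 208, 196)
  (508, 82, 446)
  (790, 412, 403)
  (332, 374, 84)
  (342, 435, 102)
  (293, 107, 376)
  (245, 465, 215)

6

(196,208,387): 196+208 > 387 → valid
(82,446,508): 82+446 > 508 → valid
(403,412,790): 403+412 > 790 → valid
(84,332,374): 84+332 > 374 → valid
(102,342,435): 102+342 > 435 → valid
(107,293,376): 107+293 > 376 → valid
(215,245,465): 215+245 ≤ 465 → not valid
6 of the 7 triples form a triangle.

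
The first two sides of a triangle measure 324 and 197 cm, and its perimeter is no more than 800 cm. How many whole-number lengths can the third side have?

152

Triangle inequality: 127 < x < 521. Perimeter ≤ 800 gives x ≤ 800 − 324 − 197 = 279.
So 127 < x ≤ 279; integers 128 through 279: 152 values.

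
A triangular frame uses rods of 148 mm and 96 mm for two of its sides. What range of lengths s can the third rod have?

By the triangle inequality, s must be less than 148 + 96 = 244 and greater than |148 − 96| = 52.

52 < s < 244 (mm)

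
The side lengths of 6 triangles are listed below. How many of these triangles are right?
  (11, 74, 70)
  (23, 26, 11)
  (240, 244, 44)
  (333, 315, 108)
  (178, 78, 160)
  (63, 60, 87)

4

(11,74,70): 11²+70² = 5021 < 5476 = 74² → obtuse
(23,26,11): 11²+23² = 650 < 676 = 26² → obtuse
(240,244,44): 44²+240² = 59536 = 244² → right
(333,315,108): 108²+315² = 110889 = 333² → right
(178,78,160): 78²+160² = 31684 = 178² → right
(63,60,87): 60²+63² = 7569 = 87² → right
4 of the 6 are right.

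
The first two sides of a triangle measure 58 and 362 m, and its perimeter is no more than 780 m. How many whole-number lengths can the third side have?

56

Triangle inequality: 304 < x < 420. Perimeter ≤ 780 gives x ≤ 780 − 58 − 362 = 360.
So 304 < x ≤ 360; integers 305 through 360: 56 values.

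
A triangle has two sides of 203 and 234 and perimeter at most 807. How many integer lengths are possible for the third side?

Triangle inequality: 31 < x < 437. Perimeter ≤ 807 gives x ≤ 807 − 203 − 234 = 370.
So 31 < x ≤ 370; integers 32 through 370: 339 values.

339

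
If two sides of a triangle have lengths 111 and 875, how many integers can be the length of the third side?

The third side lies in the open interval (764, 986).
Integers from 765 to 985 inclusive: 985 − 765 + 1 = 221.

221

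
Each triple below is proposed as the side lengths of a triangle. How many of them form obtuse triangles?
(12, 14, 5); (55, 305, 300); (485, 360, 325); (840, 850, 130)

(12,14,5): 5²+12² = 169 < 196 = 14² → obtuse
(55,305,300): 55²+300² = 93025 = 305² → right
(485,360,325): 325²+360² = 235225 = 485² → right
(840,850,130): 130²+840² = 722500 = 850² → right
1 of the 4 is obtuse.

1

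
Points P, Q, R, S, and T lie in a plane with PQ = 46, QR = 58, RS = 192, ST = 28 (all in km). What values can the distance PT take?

60 ≤ PT ≤ 324 km

The maximum is all hops collinear in one direction: 46 + 58 + 192 + 28 = 324.
The longest hop is 192; the others sum to 132. Folding the others back against it leaves at least 192 − 132 = 60.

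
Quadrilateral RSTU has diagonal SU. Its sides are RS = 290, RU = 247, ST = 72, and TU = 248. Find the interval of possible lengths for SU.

From triangle RSU: |290 − 247| < SU < 290 + 247, i.e. 43 < SU < 537.
From triangle TSU: 176 < SU < 320.
Both must hold, so SU lies in the intersection.

176 < SU < 320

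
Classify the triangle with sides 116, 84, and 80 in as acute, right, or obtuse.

Compare the square of the longest side to the sum of squares of the other two: 80² + 84² = 13456 = 116².

right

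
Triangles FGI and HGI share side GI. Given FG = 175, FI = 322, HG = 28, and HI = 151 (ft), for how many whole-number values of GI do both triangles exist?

From triangle FGI: 147 < GI < 497.
From triangle HGI: 123 < GI < 179.
Intersection: 147 < GI < 179, so integers 148 through 178: 31 values.

31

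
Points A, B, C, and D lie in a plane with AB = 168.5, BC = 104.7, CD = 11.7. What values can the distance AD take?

The maximum is all hops collinear in one direction: 168.5 + 104.7 + 11.7 = 284.9.
The longest hop is 168.5; the others sum to 116.4. Folding the others back against it leaves at least 168.5 − 116.4 = 52.1.

52.1 ≤ AD ≤ 284.9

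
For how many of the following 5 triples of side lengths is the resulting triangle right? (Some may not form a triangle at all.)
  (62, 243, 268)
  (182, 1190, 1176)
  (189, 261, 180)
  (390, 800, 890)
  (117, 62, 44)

(62,243,268): 62²+243² = 62893 < 71824 = 268² → obtuse
(182,1190,1176): 182²+1176² = 1416100 = 1190² → right
(189,261,180): 180²+189² = 68121 = 261² → right
(390,800,890): 390²+800² = 792100 = 890² → right
(117,62,44): 44+62 ≤ 117, not a triangle
3 of the 5 are right.

3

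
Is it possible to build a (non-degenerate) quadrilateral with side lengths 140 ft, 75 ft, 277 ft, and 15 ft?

No

For a quadrilateral, each side must be shorter than the sum of the others.
Here the longest side is 277, but the remaining 3 sides sum to only 230.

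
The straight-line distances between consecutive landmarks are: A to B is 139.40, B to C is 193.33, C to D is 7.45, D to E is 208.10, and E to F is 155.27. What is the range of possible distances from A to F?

The maximum is all hops collinear in one direction: 139.40 + 193.33 + 7.45 + 208.10 + 155.27 = 703.55.
The longest hop is 208.10; the others sum to 495.45. Since 208.10 ≤ 495.45, the path can fold back on itself completely, so the minimum distance is 0.

0 ≤ AF ≤ 703.55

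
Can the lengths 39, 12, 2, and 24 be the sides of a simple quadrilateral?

For a quadrilateral, each side must be shorter than the sum of the others.
Here the longest side is 39, but the remaining 3 sides sum to only 38.

No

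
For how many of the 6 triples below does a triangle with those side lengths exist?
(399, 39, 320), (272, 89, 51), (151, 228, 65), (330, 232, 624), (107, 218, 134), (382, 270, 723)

(39,320,399): 39+320 ≤ 399 → not valid
(51,89,272): 51+89 ≤ 272 → not valid
(65,151,228): 65+151 ≤ 228 → not valid
(232,330,624): 232+330 ≤ 624 → not valid
(107,134,218): 107+134 > 218 → valid
(270,382,723): 270+382 ≤ 723 → not valid
1 of the 6 triples forms a triangle.

1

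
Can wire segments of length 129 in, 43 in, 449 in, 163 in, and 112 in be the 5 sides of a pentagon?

For a pentagon, each side must be shorter than the sum of the others.
Here the longest side is 449, but the remaining 4 sides sum to only 447.

No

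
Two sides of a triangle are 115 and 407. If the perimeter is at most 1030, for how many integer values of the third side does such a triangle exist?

216

Triangle inequality: 292 < x < 522. Perimeter ≤ 1030 gives x ≤ 1030 − 115 − 407 = 508.
So 292 < x ≤ 508; integers 293 through 508: 216 values.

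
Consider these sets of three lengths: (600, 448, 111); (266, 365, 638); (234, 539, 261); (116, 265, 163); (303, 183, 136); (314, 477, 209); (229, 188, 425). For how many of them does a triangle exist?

(111,448,600): 111+448 ≤ 600 → not valid
(266,365,638): 266+365 ≤ 638 → not valid
(234,261,539): 234+261 ≤ 539 → not valid
(116,163,265): 116+163 > 265 → valid
(136,183,303): 136+183 > 303 → valid
(209,314,477): 209+314 > 477 → valid
(188,229,425): 188+229 ≤ 425 → not valid
3 of the 7 triples form a triangle.

3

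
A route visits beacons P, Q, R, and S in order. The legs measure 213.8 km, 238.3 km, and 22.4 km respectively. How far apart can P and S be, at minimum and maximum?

2.1 ≤ PS ≤ 474.5 km

The maximum is all hops collinear in one direction: 213.8 + 238.3 + 22.4 = 474.5.
The longest hop is 238.3; the others sum to 236.2. Folding the others back against it leaves at least 238.3 − 236.2 = 2.1.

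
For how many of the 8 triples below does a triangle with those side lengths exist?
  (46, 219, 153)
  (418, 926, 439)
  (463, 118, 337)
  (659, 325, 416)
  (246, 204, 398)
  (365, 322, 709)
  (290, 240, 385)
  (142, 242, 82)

3

(46,153,219): 46+153 ≤ 219 → not valid
(418,439,926): 418+439 ≤ 926 → not valid
(118,337,463): 118+337 ≤ 463 → not valid
(325,416,659): 325+416 > 659 → valid
(204,246,398): 204+246 > 398 → valid
(322,365,709): 322+365 ≤ 709 → not valid
(240,290,385): 240+290 > 385 → valid
(82,142,242): 82+142 ≤ 242 → not valid
3 of the 8 triples form a triangle.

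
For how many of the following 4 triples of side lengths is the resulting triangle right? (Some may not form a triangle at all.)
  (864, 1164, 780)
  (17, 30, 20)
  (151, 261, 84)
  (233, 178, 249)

1

(864,1164,780): 780²+864² = 1354896 = 1164² → right
(17,30,20): 17²+20² = 689 < 900 = 30² → obtuse
(151,261,84): 84+151 ≤ 261, not a triangle
(233,178,249): 178²+233² = 85973 > 62001 = 249² → acute
1 of the 4 is right.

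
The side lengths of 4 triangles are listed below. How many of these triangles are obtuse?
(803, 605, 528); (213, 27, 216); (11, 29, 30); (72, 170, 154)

1

(803,605,528): 528²+605² = 644809 = 803² → right
(213,27,216): 27²+213² = 46098 < 46656 = 216² → obtuse
(11,29,30): 11²+29² = 962 > 900 = 30² → acute
(72,170,154): 72²+154² = 28900 = 170² → right
1 of the 4 is obtuse.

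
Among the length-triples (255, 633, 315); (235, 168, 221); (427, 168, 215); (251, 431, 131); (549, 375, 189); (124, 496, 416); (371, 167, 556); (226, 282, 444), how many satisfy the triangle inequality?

(255,315,633): 255+315 ≤ 633 → not valid
(168,221,235): 168+221 > 235 → valid
(168,215,427): 168+215 ≤ 427 → not valid
(131,251,431): 131+251 ≤ 431 → not valid
(189,375,549): 189+375 > 549 → valid
(124,416,496): 124+416 > 496 → valid
(167,371,556): 167+371 ≤ 556 → not valid
(226,282,444): 226+282 > 444 → valid
4 of the 8 triples form a triangle.

4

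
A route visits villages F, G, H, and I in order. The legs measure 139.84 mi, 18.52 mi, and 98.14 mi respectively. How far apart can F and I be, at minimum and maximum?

23.18 ≤ FI ≤ 256.50 mi

The maximum is all hops collinear in one direction: 139.84 + 18.52 + 98.14 = 256.50.
The longest hop is 139.84; the others sum to 116.66. Folding the others back against it leaves at least 139.84 − 116.66 = 23.18.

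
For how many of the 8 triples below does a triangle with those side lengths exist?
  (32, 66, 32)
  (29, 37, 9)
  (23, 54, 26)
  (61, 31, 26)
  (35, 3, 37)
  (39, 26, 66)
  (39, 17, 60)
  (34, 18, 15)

(32,32,66): 32+32 ≤ 66 → not valid
(9,29,37): 9+29 > 37 → valid
(23,26,54): 23+26 ≤ 54 → not valid
(26,31,61): 26+31 ≤ 61 → not valid
(3,35,37): 3+35 > 37 → valid
(26,39,66): 26+39 ≤ 66 → not valid
(17,39,60): 17+39 ≤ 60 → not valid
(15,18,34): 15+18 ≤ 34 → not valid
2 of the 8 triples form a triangle.

2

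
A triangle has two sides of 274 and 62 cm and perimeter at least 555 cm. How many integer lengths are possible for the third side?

117

Triangle inequality: 212 < x < 336. Perimeter ≥ 555 gives x ≥ 555 − 274 − 62 = 219.
So 219 ≤ x < 336; integers 219 through 335: 117 values.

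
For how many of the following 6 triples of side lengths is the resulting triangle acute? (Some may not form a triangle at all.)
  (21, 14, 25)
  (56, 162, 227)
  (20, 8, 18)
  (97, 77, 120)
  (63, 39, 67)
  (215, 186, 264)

(21,14,25): 14²+21² = 637 > 625 = 25² → acute
(56,162,227): 56+162 ≤ 227, not a triangle
(20,8,18): 8²+18² = 388 < 400 = 20² → obtuse
(97,77,120): 77²+97² = 15338 > 14400 = 120² → acute
(63,39,67): 39²+63² = 5490 > 4489 = 67² → acute
(215,186,264): 186²+215² = 80821 > 69696 = 264² → acute
4 of the 6 are acute.

4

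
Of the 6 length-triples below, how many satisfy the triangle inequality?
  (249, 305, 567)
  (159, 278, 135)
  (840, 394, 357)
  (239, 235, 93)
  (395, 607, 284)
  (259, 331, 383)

(249,305,567): 249+305 ≤ 567 → not valid
(135,159,278): 135+159 > 278 → valid
(357,394,840): 357+394 ≤ 840 → not valid
(93,235,239): 93+235 > 239 → valid
(284,395,607): 284+395 > 607 → valid
(259,331,383): 259+331 > 383 → valid
4 of the 6 triples form a triangle.

4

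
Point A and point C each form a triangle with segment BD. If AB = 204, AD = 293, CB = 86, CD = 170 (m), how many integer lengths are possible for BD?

From triangle ABD: 89 < BD < 497.
From triangle CBD: 84 < BD < 256.
Intersection: 89 < BD < 256, so integers 90 through 255: 166 values.

166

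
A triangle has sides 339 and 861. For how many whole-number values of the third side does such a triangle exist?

677

The third side lies in the open interval (522, 1200).
Integers from 523 to 1199 inclusive: 1199 − 523 + 1 = 677.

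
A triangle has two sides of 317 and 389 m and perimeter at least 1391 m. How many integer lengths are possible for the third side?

21

Triangle inequality: 72 < x < 706. Perimeter ≥ 1391 gives x ≥ 1391 − 317 − 389 = 685.
So 685 ≤ x < 706; integers 685 through 705: 21 values.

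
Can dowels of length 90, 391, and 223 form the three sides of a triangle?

The longest side is 391, but the other two sum to only 313.
313 < 391, so the triangle inequality fails.

No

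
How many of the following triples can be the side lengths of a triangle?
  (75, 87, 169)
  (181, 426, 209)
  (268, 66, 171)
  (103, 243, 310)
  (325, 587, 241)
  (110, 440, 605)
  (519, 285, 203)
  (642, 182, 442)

(75,87,169): 75+87 ≤ 169 → not valid
(181,209,426): 181+209 ≤ 426 → not valid
(66,171,268): 66+171 ≤ 268 → not valid
(103,243,310): 103+243 > 310 → valid
(241,325,587): 241+325 ≤ 587 → not valid
(110,440,605): 110+440 ≤ 605 → not valid
(203,285,519): 203+285 ≤ 519 → not valid
(182,442,642): 182+442 ≤ 642 → not valid
1 of the 8 triples forms a triangle.

1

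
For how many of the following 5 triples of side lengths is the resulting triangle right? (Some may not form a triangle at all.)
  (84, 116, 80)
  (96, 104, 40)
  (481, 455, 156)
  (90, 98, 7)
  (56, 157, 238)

3

(84,116,80): 80²+84² = 13456 = 116² → right
(96,104,40): 40²+96² = 10816 = 104² → right
(481,455,156): 156²+455² = 231361 = 481² → right
(90,98,7): 7+90 ≤ 98, not a triangle
(56,157,238): 56+157 ≤ 238, not a triangle
3 of the 5 are right.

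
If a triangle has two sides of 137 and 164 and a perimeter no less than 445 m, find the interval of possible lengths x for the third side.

Triangle inequality alone gives 27 < x < 301.
The perimeter condition gives x ≥ 445 − 137 − 164 = 144.
Intersecting the two: 144 ≤ x < 301.

144 ≤ x < 301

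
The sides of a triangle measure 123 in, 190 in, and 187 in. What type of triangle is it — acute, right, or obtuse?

acute

Compare the square of the longest side to the sum of squares of the other two: 123² + 187² = 50098 > 36100 = 190².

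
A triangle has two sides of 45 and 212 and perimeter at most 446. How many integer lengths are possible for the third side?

22

Triangle inequality: 167 < x < 257. Perimeter ≤ 446 gives x ≤ 446 − 45 − 212 = 189.
So 167 < x ≤ 189; integers 168 through 189: 22 values.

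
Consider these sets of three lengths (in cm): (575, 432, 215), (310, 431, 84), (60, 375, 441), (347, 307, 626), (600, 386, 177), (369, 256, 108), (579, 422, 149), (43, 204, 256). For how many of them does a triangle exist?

(215,432,575): 215+432 > 575 → valid
(84,310,431): 84+310 ≤ 431 → not valid
(60,375,441): 60+375 ≤ 441 → not valid
(307,347,626): 307+347 > 626 → valid
(177,386,600): 177+386 ≤ 600 → not valid
(108,256,369): 108+256 ≤ 369 → not valid
(149,422,579): 149+422 ≤ 579 → not valid
(43,204,256): 43+204 ≤ 256 → not valid
2 of the 8 triples form a triangle.

2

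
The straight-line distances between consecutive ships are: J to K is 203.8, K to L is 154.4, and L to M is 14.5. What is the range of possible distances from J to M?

The maximum is all hops collinear in one direction: 203.8 + 154.4 + 14.5 = 372.7.
The longest hop is 203.8; the others sum to 168.9. Folding the others back against it leaves at least 203.8 − 168.9 = 34.9.

34.9 ≤ JM ≤ 372.7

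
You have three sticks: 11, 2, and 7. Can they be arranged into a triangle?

No

The longest side is 11, but the other two sum to only 9.
9 < 11, so the triangle inequality fails.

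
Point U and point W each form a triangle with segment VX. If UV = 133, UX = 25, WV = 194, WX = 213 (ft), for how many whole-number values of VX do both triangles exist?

49

From triangle UVX: 108 < VX < 158.
From triangle WVX: 19 < VX < 407.
Intersection: 108 < VX < 158, so integers 109 through 157: 49 values.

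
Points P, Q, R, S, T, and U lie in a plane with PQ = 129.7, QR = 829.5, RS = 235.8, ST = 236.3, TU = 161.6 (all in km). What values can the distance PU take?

66.1 ≤ PU ≤ 1592.9 km

The maximum is all hops collinear in one direction: 129.7 + 829.5 + 235.8 + 236.3 + 161.6 = 1592.9.
The longest hop is 829.5; the others sum to 763.4. Folding the others back against it leaves at least 829.5 − 763.4 = 66.1.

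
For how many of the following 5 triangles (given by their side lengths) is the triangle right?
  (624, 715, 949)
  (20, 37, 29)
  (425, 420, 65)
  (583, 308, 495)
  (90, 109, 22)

(624,715,949): 624²+715² = 900601 = 949² → right
(20,37,29): 20²+29² = 1241 < 1369 = 37² → obtuse
(425,420,65): 65²+420² = 180625 = 425² → right
(583,308,495): 308²+495² = 339889 = 583² → right
(90,109,22): 22²+90² = 8584 < 11881 = 109² → obtuse
3 of the 5 are right.

3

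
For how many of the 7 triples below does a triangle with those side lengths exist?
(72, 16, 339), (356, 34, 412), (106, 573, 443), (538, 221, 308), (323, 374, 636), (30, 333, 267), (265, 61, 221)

2

(16,72,339): 16+72 ≤ 339 → not valid
(34,356,412): 34+356 ≤ 412 → not valid
(106,443,573): 106+443 ≤ 573 → not valid
(221,308,538): 221+308 ≤ 538 → not valid
(323,374,636): 323+374 > 636 → valid
(30,267,333): 30+267 ≤ 333 → not valid
(61,221,265): 61+221 > 265 → valid
2 of the 7 triples form a triangle.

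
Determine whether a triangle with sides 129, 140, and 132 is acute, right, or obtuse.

Compare the square of the longest side to the sum of squares of the other two: 129² + 132² = 34065 > 19600 = 140².

acute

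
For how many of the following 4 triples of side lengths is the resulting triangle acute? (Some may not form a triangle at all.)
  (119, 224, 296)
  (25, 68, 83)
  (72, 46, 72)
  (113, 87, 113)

2

(119,224,296): 119²+224² = 64337 < 87616 = 296² → obtuse
(25,68,83): 25²+68² = 5249 < 6889 = 83² → obtuse
(72,46,72): 46²+72² = 7300 > 5184 = 72² → acute
(113,87,113): 87²+113² = 20338 > 12769 = 113² → acute
2 of the 4 are acute.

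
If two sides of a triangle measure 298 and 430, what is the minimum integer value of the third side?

The third side must be strictly greater than |298 − 430| = 132.
The smallest integer above 132 is 133.

133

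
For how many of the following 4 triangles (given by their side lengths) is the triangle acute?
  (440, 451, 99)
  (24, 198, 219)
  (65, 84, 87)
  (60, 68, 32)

1

(440,451,99): 99²+440² = 203401 = 451² → right
(24,198,219): 24²+198² = 39780 < 47961 = 219² → obtuse
(65,84,87): 65²+84² = 11281 > 7569 = 87² → acute
(60,68,32): 32²+60² = 4624 = 68² → right
1 of the 4 is acute.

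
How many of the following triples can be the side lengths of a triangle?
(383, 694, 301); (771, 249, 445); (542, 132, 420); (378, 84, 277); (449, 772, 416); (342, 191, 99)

(301,383,694): 301+383 ≤ 694 → not valid
(249,445,771): 249+445 ≤ 771 → not valid
(132,420,542): 132+420 > 542 → valid
(84,277,378): 84+277 ≤ 378 → not valid
(416,449,772): 416+449 > 772 → valid
(99,191,342): 99+191 ≤ 342 → not valid
2 of the 6 triples form a triangle.

2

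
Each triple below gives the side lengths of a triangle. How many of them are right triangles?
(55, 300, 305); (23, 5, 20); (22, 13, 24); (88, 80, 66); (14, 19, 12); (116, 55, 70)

(55,300,305): 55²+300² = 93025 = 305² → right
(23,5,20): 5²+20² = 425 < 529 = 23² → obtuse
(22,13,24): 13²+22² = 653 > 576 = 24² → acute
(88,80,66): 66²+80² = 10756 > 7744 = 88² → acute
(14,19,12): 12²+14² = 340 < 361 = 19² → obtuse
(116,55,70): 55²+70² = 7925 < 13456 = 116² → obtuse
1 of the 6 is right.

1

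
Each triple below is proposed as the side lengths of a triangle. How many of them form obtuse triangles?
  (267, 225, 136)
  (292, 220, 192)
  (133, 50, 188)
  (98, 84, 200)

(267,225,136): 136²+225² = 69121 < 71289 = 267² → obtuse
(292,220,192): 192²+220² = 85264 = 292² → right
(133,50,188): 50+133 ≤ 188, not a triangle
(98,84,200): 84+98 ≤ 200, not a triangle
1 of the 4 is obtuse.

1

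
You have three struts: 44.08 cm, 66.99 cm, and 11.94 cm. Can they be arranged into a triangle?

The longest side is 66.99, but the other two sum to only 56.02.
56.02 < 66.99, so the triangle inequality fails.

No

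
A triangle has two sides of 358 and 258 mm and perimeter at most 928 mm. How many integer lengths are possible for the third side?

Triangle inequality: 100 < x < 616. Perimeter ≤ 928 gives x ≤ 928 − 358 − 258 = 312.
So 100 < x ≤ 312; integers 101 through 312: 212 values.

212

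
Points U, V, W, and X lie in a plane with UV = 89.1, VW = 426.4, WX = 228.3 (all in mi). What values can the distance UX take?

The maximum is all hops collinear in one direction: 89.1 + 426.4 + 228.3 = 743.8.
The longest hop is 426.4; the others sum to 317.4. Folding the others back against it leaves at least 426.4 − 317.4 = 109.0.

109.0 ≤ UX ≤ 743.8 mi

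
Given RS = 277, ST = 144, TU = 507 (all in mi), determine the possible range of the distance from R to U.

The maximum is all hops collinear in one direction: 277 + 144 + 507 = 928.
The longest hop is 507; the others sum to 421. Folding the others back against it leaves at least 507 − 421 = 86.

86 ≤ RU ≤ 928 mi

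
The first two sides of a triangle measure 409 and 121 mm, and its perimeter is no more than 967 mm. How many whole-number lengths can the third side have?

Triangle inequality: 288 < x < 530. Perimeter ≤ 967 gives x ≤ 967 − 409 − 121 = 437.
So 288 < x ≤ 437; integers 289 through 437: 149 values.

149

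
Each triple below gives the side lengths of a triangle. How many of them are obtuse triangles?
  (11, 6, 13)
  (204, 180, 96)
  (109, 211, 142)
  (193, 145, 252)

(11,6,13): 6²+11² = 157 < 169 = 13² → obtuse
(204,180,96): 96²+180² = 41616 = 204² → right
(109,211,142): 109²+142² = 32045 < 44521 = 211² → obtuse
(193,145,252): 145²+193² = 58274 < 63504 = 252² → obtuse
3 of the 4 are obtuse.

3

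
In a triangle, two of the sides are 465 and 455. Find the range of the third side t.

10 < t < 920

By the triangle inequality, t must be less than 465 + 455 = 920 and greater than |465 − 455| = 10.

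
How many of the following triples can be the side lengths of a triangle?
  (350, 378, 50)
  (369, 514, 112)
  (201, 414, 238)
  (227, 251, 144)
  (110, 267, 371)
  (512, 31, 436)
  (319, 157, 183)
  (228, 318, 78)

(50,350,378): 50+350 > 378 → valid
(112,369,514): 112+369 ≤ 514 → not valid
(201,238,414): 201+238 > 414 → valid
(144,227,251): 144+227 > 251 → valid
(110,267,371): 110+267 > 371 → valid
(31,436,512): 31+436 ≤ 512 → not valid
(157,183,319): 157+183 > 319 → valid
(78,228,318): 78+228 ≤ 318 → not valid
5 of the 8 triples form a triangle.

5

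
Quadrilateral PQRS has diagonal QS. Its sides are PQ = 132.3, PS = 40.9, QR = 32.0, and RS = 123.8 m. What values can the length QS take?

91.8 < QS < 155.8

From triangle PQS: |132.3 − 40.9| < QS < 132.3 + 40.9, i.e. 91.4 < QS < 173.2.
From triangle RQS: 91.8 < QS < 155.8.
Both must hold, so QS lies in the intersection.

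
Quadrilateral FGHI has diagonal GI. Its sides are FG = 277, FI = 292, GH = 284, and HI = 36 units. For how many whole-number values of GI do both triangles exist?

From triangle FGI: 15 < GI < 569.
From triangle HGI: 248 < GI < 320.
Intersection: 248 < GI < 320, so integers 249 through 319: 71 values.

71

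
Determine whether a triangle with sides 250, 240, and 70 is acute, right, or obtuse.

Compare the square of the longest side to the sum of squares of the other two: 70² + 240² = 62500 = 250².

right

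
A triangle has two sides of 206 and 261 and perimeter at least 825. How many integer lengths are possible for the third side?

109

Triangle inequality: 55 < x < 467. Perimeter ≥ 825 gives x ≥ 825 − 206 − 261 = 358.
So 358 ≤ x < 467; integers 358 through 466: 109 values.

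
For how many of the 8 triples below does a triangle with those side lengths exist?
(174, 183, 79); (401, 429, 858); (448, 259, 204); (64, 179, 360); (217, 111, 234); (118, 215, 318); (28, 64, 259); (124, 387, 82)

(79,174,183): 79+174 > 183 → valid
(401,429,858): 401+429 ≤ 858 → not valid
(204,259,448): 204+259 > 448 → valid
(64,179,360): 64+179 ≤ 360 → not valid
(111,217,234): 111+217 > 234 → valid
(118,215,318): 118+215 > 318 → valid
(28,64,259): 28+64 ≤ 259 → not valid
(82,124,387): 82+124 ≤ 387 → not valid
4 of the 8 triples form a triangle.

4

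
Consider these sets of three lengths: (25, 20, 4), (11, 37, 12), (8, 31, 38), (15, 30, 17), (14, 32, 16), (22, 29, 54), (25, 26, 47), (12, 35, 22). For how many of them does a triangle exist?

3

(4,20,25): 4+20 ≤ 25 → not valid
(11,12,37): 11+12 ≤ 37 → not valid
(8,31,38): 8+31 > 38 → valid
(15,17,30): 15+17 > 30 → valid
(14,16,32): 14+16 ≤ 32 → not valid
(22,29,54): 22+29 ≤ 54 → not valid
(25,26,47): 25+26 > 47 → valid
(12,22,35): 12+22 ≤ 35 → not valid
3 of the 8 triples form a triangle.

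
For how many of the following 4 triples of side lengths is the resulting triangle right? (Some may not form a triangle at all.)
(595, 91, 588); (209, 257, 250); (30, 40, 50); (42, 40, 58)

(595,91,588): 91²+588² = 354025 = 595² → right
(209,257,250): 209²+250² = 106181 > 66049 = 257² → acute
(30,40,50): 30²+40² = 2500 = 50² → right
(42,40,58): 40²+42² = 3364 = 58² → right
3 of the 4 are right.

3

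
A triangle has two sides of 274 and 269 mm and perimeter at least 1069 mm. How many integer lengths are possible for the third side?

17

Triangle inequality: 5 < x < 543. Perimeter ≥ 1069 gives x ≥ 1069 − 274 − 269 = 526.
So 526 ≤ x < 543; integers 526 through 542: 17 values.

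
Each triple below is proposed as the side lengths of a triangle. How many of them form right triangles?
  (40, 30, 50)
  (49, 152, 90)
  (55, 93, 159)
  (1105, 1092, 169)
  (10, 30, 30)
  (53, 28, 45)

(40,30,50): 30²+40² = 2500 = 50² → right
(49,152,90): 49+90 ≤ 152, not a triangle
(55,93,159): 55+93 ≤ 159, not a triangle
(1105,1092,169): 169²+1092² = 1221025 = 1105² → right
(10,30,30): 10²+30² = 1000 > 900 = 30² → acute
(53,28,45): 28²+45² = 2809 = 53² → right
3 of the 6 are right.

3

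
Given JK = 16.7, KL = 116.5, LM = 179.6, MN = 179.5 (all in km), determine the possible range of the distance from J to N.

The maximum is all hops collinear in one direction: 16.7 + 116.5 + 179.6 + 179.5 = 492.3.
The longest hop is 179.6; the others sum to 312.7. Since 179.6 ≤ 312.7, the path can fold back on itself completely, so the minimum distance is 0.

0 ≤ JN ≤ 492.3 km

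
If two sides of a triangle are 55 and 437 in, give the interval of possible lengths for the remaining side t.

382 < t < 492 (in)

By the triangle inequality, t must be less than 55 + 437 = 492 and greater than |55 − 437| = 382.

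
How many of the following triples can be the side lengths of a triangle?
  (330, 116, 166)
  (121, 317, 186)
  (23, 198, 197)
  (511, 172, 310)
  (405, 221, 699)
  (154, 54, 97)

(116,166,330): 116+166 ≤ 330 → not valid
(121,186,317): 121+186 ≤ 317 → not valid
(23,197,198): 23+197 > 198 → valid
(172,310,511): 172+310 ≤ 511 → not valid
(221,405,699): 221+405 ≤ 699 → not valid
(54,97,154): 54+97 ≤ 154 → not valid
1 of the 6 triples forms a triangle.

1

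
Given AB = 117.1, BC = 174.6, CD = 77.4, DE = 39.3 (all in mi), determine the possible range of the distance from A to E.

The maximum is all hops collinear in one direction: 117.1 + 174.6 + 77.4 + 39.3 = 408.4.
The longest hop is 174.6; the others sum to 233.8. Since 174.6 ≤ 233.8, the path can fold back on itself completely, so the minimum distance is 0.

0 ≤ AE ≤ 408.4 mi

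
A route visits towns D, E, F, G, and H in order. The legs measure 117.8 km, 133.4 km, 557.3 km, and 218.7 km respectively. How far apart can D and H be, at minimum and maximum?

The maximum is all hops collinear in one direction: 117.8 + 133.4 + 557.3 + 218.7 = 1027.2.
The longest hop is 557.3; the others sum to 469.9. Folding the others back against it leaves at least 557.3 − 469.9 = 87.4.

87.4 ≤ DH ≤ 1027.2 km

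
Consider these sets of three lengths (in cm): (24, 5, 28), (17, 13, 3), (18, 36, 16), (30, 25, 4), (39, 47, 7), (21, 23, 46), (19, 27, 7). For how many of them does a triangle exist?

1

(5,24,28): 5+24 > 28 → valid
(3,13,17): 3+13 ≤ 17 → not valid
(16,18,36): 16+18 ≤ 36 → not valid
(4,25,30): 4+25 ≤ 30 → not valid
(7,39,47): 7+39 ≤ 47 → not valid
(21,23,46): 21+23 ≤ 46 → not valid
(7,19,27): 7+19 ≤ 27 → not valid
1 of the 7 triples forms a triangle.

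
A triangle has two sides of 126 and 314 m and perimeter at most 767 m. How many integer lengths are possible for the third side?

Triangle inequality: 188 < x < 440. Perimeter ≤ 767 gives x ≤ 767 − 126 − 314 = 327.
So 188 < x ≤ 327; integers 189 through 327: 139 values.

139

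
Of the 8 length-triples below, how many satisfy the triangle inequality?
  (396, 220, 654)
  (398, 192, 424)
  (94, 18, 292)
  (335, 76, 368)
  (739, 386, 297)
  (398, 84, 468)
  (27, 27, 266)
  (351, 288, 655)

3

(220,396,654): 220+396 ≤ 654 → not valid
(192,398,424): 192+398 > 424 → valid
(18,94,292): 18+94 ≤ 292 → not valid
(76,335,368): 76+335 > 368 → valid
(297,386,739): 297+386 ≤ 739 → not valid
(84,398,468): 84+398 > 468 → valid
(27,27,266): 27+27 ≤ 266 → not valid
(288,351,655): 288+351 ≤ 655 → not valid
3 of the 8 triples form a triangle.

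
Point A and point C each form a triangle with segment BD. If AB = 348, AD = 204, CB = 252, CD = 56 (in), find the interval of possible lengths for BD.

From triangle ABD: |348 − 204| < BD < 348 + 204, i.e. 144 < BD < 552.
From triangle CBD: 196 < BD < 308.
Both must hold, so BD lies in the intersection.

196 < BD < 308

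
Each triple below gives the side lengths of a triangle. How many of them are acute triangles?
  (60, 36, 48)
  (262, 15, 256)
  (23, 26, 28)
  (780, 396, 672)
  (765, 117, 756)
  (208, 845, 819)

1

(60,36,48): 36²+48² = 3600 = 60² → right
(262,15,256): 15²+256² = 65761 < 68644 = 262² → obtuse
(23,26,28): 23²+26² = 1205 > 784 = 28² → acute
(780,396,672): 396²+672² = 608400 = 780² → right
(765,117,756): 117²+756² = 585225 = 765² → right
(208,845,819): 208²+819² = 714025 = 845² → right
1 of the 6 is acute.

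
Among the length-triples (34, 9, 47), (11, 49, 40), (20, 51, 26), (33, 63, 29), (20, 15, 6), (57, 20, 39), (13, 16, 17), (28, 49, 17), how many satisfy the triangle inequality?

4

(9,34,47): 9+34 ≤ 47 → not valid
(11,40,49): 11+40 > 49 → valid
(20,26,51): 20+26 ≤ 51 → not valid
(29,33,63): 29+33 ≤ 63 → not valid
(6,15,20): 6+15 > 20 → valid
(20,39,57): 20+39 > 57 → valid
(13,16,17): 13+16 > 17 → valid
(17,28,49): 17+28 ≤ 49 → not valid
4 of the 8 triples form a triangle.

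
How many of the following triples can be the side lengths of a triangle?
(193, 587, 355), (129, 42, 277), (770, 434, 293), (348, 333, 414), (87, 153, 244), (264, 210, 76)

2

(193,355,587): 193+355 ≤ 587 → not valid
(42,129,277): 42+129 ≤ 277 → not valid
(293,434,770): 293+434 ≤ 770 → not valid
(333,348,414): 333+348 > 414 → valid
(87,153,244): 87+153 ≤ 244 → not valid
(76,210,264): 76+210 > 264 → valid
2 of the 6 triples form a triangle.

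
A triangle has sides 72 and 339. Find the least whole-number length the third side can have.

The third side must be strictly greater than |72 − 339| = 267.
The smallest integer above 267 is 268.

268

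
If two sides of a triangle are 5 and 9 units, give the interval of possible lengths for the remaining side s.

4 < s < 14

By the triangle inequality, s must be less than 5 + 9 = 14 and greater than |5 − 9| = 4.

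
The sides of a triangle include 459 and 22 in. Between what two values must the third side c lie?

437 < c < 481

By the triangle inequality, c must be less than 459 + 22 = 481 and greater than |459 − 22| = 437.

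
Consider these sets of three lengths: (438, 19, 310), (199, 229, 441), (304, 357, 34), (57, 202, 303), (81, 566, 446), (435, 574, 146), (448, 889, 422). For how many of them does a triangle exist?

1

(19,310,438): 19+310 ≤ 438 → not valid
(199,229,441): 199+229 ≤ 441 → not valid
(34,304,357): 34+304 ≤ 357 → not valid
(57,202,303): 57+202 ≤ 303 → not valid
(81,446,566): 81+446 ≤ 566 → not valid
(146,435,574): 146+435 > 574 → valid
(422,448,889): 422+448 ≤ 889 → not valid
1 of the 7 triples forms a triangle.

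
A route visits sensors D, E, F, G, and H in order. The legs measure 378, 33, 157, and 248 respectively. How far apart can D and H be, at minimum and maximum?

The maximum is all hops collinear in one direction: 378 + 33 + 157 + 248 = 816.
The longest hop is 378; the others sum to 438. Since 378 ≤ 438, the path can fold back on itself completely, so the minimum distance is 0.

0 ≤ DH ≤ 816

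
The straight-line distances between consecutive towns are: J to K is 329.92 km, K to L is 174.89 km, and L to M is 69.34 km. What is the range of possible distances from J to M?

The maximum is all hops collinear in one direction: 329.92 + 174.89 + 69.34 = 574.15.
The longest hop is 329.92; the others sum to 244.23. Folding the others back against it leaves at least 329.92 − 244.23 = 85.69.

85.69 ≤ JM ≤ 574.15 km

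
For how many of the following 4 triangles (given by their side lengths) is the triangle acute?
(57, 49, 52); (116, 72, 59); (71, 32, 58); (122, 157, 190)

(57,49,52): 49²+52² = 5105 > 3249 = 57² → acute
(116,72,59): 59²+72² = 8665 < 13456 = 116² → obtuse
(71,32,58): 32²+58² = 4388 < 5041 = 71² → obtuse
(122,157,190): 122²+157² = 39533 > 36100 = 190² → acute
2 of the 4 are acute.

2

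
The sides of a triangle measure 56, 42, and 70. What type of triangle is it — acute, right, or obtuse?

right

Compare the square of the longest side to the sum of squares of the other two: 42² + 56² = 4900 = 70².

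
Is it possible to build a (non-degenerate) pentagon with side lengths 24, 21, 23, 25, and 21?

Yes

A pentagon exists iff every side is shorter than the sum of the others — equivalently, the longest side is less than the sum of the rest.
Longest side 25 < 89 (sum of the remaining 4), so yes.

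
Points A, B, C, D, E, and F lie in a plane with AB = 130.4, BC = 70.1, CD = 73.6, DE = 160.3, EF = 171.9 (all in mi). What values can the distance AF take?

The maximum is all hops collinear in one direction: 130.4 + 70.1 + 73.6 + 160.3 + 171.9 = 606.3.
The longest hop is 171.9; the others sum to 434.4. Since 171.9 ≤ 434.4, the path can fold back on itself completely, so the minimum distance is 0.

0 ≤ AF ≤ 606.3 mi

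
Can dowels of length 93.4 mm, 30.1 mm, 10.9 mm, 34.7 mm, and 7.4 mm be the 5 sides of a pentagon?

For a pentagon, each side must be shorter than the sum of the others.
Here the longest side is 93.4, but the remaining 4 sides sum to only 83.1.

No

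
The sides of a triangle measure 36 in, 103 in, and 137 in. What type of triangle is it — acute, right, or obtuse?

obtuse

Compare the square of the longest side to the sum of squares of the other two: 36² + 103² = 11905 < 18769 = 137².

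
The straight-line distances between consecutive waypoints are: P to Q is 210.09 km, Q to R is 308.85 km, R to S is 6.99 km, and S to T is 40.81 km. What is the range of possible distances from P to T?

The maximum is all hops collinear in one direction: 210.09 + 308.85 + 6.99 + 40.81 = 566.74.
The longest hop is 308.85; the others sum to 257.89. Folding the others back against it leaves at least 308.85 − 257.89 = 50.96.

50.96 ≤ PT ≤ 566.74 km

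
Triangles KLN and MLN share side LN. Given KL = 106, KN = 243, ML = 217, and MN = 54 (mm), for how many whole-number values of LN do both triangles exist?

107

From triangle KLN: 137 < LN < 349.
From triangle MLN: 163 < LN < 271.
Intersection: 163 < LN < 271, so integers 164 through 270: 107 values.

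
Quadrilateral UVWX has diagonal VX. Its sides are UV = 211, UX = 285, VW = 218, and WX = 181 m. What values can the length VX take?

From triangle UVX: |211 − 285| < VX < 211 + 285, i.e. 74 < VX < 496.
From triangle WVX: 37 < VX < 399.
Both must hold, so VX lies in the intersection.

74 < VX < 399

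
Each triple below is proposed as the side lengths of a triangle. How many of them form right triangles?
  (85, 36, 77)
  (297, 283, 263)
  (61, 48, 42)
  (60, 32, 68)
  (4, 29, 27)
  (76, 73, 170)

2

(85,36,77): 36²+77² = 7225 = 85² → right
(297,283,263): 263²+283² = 149258 > 88209 = 297² → acute
(61,48,42): 42²+48² = 4068 > 3721 = 61² → acute
(60,32,68): 32²+60² = 4624 = 68² → right
(4,29,27): 4²+27² = 745 < 841 = 29² → obtuse
(76,73,170): 73+76 ≤ 170, not a triangle
2 of the 6 are right.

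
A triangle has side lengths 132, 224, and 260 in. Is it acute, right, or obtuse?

Compare the square of the longest side to the sum of squares of the other two: 132² + 224² = 67600 = 260².

right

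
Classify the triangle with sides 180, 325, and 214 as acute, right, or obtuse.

Compare the square of the longest side to the sum of squares of the other two: 180² + 214² = 78196 < 105625 = 325².

obtuse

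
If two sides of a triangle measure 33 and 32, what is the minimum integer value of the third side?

2

The third side must be strictly greater than |33 − 32| = 1.
The smallest integer above 1 is 2.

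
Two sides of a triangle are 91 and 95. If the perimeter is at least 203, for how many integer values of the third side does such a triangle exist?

169

Triangle inequality: 4 < x < 186. Perimeter ≥ 203 gives x ≥ 203 − 91 − 95 = 17.
So 17 ≤ x < 186; integers 17 through 185: 169 values.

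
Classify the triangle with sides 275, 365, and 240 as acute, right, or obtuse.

right

Compare the square of the longest side to the sum of squares of the other two: 240² + 275² = 133225 = 365².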